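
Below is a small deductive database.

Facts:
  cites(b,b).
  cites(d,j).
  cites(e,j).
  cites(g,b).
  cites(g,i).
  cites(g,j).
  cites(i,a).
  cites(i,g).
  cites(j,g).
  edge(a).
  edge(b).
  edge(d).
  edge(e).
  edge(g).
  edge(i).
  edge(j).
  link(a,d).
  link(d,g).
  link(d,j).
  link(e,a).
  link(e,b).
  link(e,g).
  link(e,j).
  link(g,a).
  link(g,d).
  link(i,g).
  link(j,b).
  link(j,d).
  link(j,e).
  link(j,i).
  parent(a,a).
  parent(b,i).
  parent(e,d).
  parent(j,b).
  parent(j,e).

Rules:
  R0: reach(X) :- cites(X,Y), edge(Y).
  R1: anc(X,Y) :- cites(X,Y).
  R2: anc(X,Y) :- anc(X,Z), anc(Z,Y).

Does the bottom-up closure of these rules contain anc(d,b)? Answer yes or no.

round 1: derive anc(b,b) via R1 from cites(b,b)
round 1: derive anc(d,j) via R1 from cites(d,j)
round 1: derive anc(e,j) via R1 from cites(e,j)
round 1: derive anc(g,b) via R1 from cites(g,b)
round 1: derive anc(g,i) via R1 from cites(g,i)
round 1: derive anc(g,j) via R1 from cites(g,j)
round 1: derive anc(i,a) via R1 from cites(i,a)
round 1: derive anc(i,g) via R1 from cites(i,g)
round 1: derive anc(j,g) via R1 from cites(j,g)
round 2: derive anc(d,g) via R2 from anc(d,j), anc(j,g)
round 2: derive anc(e,g) via R2 from anc(e,j), anc(j,g)
round 2: derive anc(g,a) via R2 from anc(g,i), anc(i,a)
round 2: derive anc(g,g) via R2 from anc(g,i), anc(i,g)
round 2: derive anc(i,b) via R2 from anc(i,g), anc(g,b)
round 2: derive anc(i,i) via R2 from anc(i,g), anc(g,i)
round 2: derive anc(i,j) via R2 from anc(i,g), anc(g,j)
round 2: derive anc(j,b) via R2 from anc(j,g), anc(g,b)
round 2: derive anc(j,i) via R2 from anc(j,g), anc(g,i)
round 2: derive anc(j,j) via R2 from anc(j,g), anc(g,j)
round 3: derive anc(d,a) via R2 from anc(d,g), anc(g,a)
round 3: derive anc(d,b) via R2 from anc(d,g), anc(g,b)
round 3: derive anc(d,i) via R2 from anc(d,g), anc(g,i)
round 3: derive anc(e,a) via R2 from anc(e,g), anc(g,a)
round 3: derive anc(e,b) via R2 from anc(e,g), anc(g,b)
round 3: derive anc(e,i) via R2 from anc(e,g), anc(g,i)
round 3: derive anc(j,a) via R2 from anc(j,g), anc(g,a)

yes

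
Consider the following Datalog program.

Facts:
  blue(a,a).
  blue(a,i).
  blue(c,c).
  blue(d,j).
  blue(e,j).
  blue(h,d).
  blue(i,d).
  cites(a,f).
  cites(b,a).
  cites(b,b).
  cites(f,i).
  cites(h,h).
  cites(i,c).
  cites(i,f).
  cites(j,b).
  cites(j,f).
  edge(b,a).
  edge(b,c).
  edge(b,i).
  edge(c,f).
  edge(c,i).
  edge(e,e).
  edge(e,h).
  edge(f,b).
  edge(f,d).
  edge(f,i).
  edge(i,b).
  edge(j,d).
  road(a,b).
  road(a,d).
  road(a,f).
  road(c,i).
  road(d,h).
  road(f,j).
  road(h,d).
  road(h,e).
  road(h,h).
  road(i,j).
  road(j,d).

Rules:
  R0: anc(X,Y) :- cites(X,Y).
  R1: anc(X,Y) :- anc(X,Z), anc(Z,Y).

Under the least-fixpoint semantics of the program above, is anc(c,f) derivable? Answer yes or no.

no

round 1: derive anc(a,f) via R0 from cites(a,f)
round 1: derive anc(b,a) via R0 from cites(b,a)
round 1: derive anc(b,b) via R0 from cites(b,b)
round 1: derive anc(f,i) via R0 from cites(f,i)
round 1: derive anc(h,h) via R0 from cites(h,h)
round 1: derive anc(i,c) via R0 from cites(i,c)
round 1: derive anc(i,f) via R0 from cites(i,f)
round 1: derive anc(j,b) via R0 from cites(j,b)
round 1: derive anc(j,f) via R0 from cites(j,f)
round 2: derive anc(a,i) via R1 from anc(a,f), anc(f,i)
round 2: derive anc(b,f) via R1 from anc(b,a), anc(a,f)
round 2: derive anc(f,c) via R1 from anc(f,i), anc(i,c)
round 2: derive anc(f,f) via R1 from anc(f,i), anc(i,f)
round 2: derive anc(i,i) via R1 from anc(i,f), anc(f,i)
round 2: derive anc(j,a) via R1 from anc(j,b), anc(b,a)
round 2: derive anc(j,i) via R1 from anc(j,f), anc(f,i)
round 3: derive anc(a,c) via R1 from anc(a,f), anc(f,c)
round 3: derive anc(b,c) via R1 from anc(b,f), anc(f,c)
round 3: derive anc(b,i) via R1 from anc(b,a), anc(a,i)
round 3: derive anc(j,c) via R1 from anc(j,f), anc(f,c)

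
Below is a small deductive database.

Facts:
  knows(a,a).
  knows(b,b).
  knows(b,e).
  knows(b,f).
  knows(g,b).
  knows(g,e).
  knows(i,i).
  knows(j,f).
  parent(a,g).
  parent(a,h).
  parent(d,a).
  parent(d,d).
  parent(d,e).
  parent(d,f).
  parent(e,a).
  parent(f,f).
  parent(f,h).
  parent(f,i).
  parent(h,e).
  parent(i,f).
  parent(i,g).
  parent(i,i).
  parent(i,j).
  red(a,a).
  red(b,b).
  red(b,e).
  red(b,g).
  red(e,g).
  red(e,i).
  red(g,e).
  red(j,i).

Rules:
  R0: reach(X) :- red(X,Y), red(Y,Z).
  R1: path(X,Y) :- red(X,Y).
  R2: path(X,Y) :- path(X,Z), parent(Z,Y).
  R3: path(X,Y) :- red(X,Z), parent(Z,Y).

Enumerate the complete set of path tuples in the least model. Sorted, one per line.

round 1: derive path(a,a) via R1 from red(a,a)
round 1: derive path(b,b) via R1 from red(b,b)
round 1: derive path(b,e) via R1 from red(b,e)
round 1: derive path(b,g) via R1 from red(b,g)
round 1: derive path(e,g) via R1 from red(e,g)
round 1: derive path(e,i) via R1 from red(e,i)
round 1: derive path(g,e) via R1 from red(g,e)
round 1: derive path(j,i) via R1 from red(j,i)
round 1: derive path(a,g) via R3 from red(a,a), parent(a,g)
round 1: derive path(a,h) via R3 from red(a,a), parent(a,h)
round 1: derive path(b,a) via R3 from red(b,e), parent(e,a)
round 1: derive path(e,f) via R3 from red(e,i), parent(i,f)
round 1: derive path(e,j) via R3 from red(e,i), parent(i,j)
round 1: derive path(g,a) via R3 from red(g,e), parent(e,a)
round 1: derive path(j,f) via R3 from red(j,i), parent(i,f)
round 1: derive path(j,g) via R3 from red(j,i), parent(i,g)
round 1: derive path(j,j) via R3 from red(j,i), parent(i,j)
round 2: derive path(a,e) via R2 from path(a,h), parent(h,e)
round 2: derive path(b,h) via R2 from path(b,a), parent(a,h)
round 2: derive path(e,h) via R2 from path(e,f), parent(f,h)
round 2: derive path(g,g) via R2 from path(g,a), parent(a,g)
round 2: derive path(g,h) via R2 from path(g,a), parent(a,h)
round 2: derive path(j,h) via R2 from path(j,f), parent(f,h)
round 3: derive path(e,e) via R2 from path(e,h), parent(h,e)
round 3: derive path(j,e) via R2 from path(j,h), parent(h,e)
round 4: derive path(e,a) via R2 from path(e,e), parent(e,a)
round 4: derive path(j,a) via R2 from path(j,e), parent(e,a)

path(a,a)
path(a,e)
path(a,g)
path(a,h)
path(b,a)
path(b,b)
path(b,e)
path(b,g)
path(b,h)
path(e,a)
path(e,e)
path(e,f)
path(e,g)
path(e,h)
path(e,i)
path(e,j)
path(g,a)
path(g,e)
path(g,g)
path(g,h)
path(j,a)
path(j,e)
path(j,f)
path(j,g)
path(j,h)
path(j,i)
path(j,j)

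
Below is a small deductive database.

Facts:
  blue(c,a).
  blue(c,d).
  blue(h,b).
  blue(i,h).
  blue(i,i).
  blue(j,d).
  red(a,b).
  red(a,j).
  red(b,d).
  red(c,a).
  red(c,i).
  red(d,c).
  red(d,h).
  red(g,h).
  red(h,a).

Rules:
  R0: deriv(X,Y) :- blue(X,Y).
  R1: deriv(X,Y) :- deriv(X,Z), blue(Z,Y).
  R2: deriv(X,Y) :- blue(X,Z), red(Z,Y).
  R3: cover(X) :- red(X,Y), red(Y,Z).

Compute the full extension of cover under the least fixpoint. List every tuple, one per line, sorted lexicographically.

cover(a)
cover(b)
cover(c)
cover(d)
cover(g)
cover(h)

round 1: derive cover(a) via R3 from red(a,b), red(b,d)
round 1: derive cover(b) via R3 from red(b,d), red(d,c)
round 1: derive cover(c) via R3 from red(c,a), red(a,b)
round 1: derive cover(d) via R3 from red(d,c), red(c,a)
round 1: derive cover(g) via R3 from red(g,h), red(h,a)
round 1: derive cover(h) via R3 from red(h,a), red(a,b)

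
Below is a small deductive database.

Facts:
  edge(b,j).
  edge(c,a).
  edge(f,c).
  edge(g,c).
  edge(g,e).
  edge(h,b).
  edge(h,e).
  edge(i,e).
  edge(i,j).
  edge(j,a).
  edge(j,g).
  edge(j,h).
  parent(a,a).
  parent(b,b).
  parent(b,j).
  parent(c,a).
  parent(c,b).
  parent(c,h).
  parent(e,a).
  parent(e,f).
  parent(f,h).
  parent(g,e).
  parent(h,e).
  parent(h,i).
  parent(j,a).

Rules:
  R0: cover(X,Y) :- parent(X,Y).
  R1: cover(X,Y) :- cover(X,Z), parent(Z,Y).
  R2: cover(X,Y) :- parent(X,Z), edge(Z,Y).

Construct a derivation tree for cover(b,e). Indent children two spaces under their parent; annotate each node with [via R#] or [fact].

round 1: derive cover(a,a) via R0 from parent(a,a)
round 1: derive cover(b,b) via R0 from parent(b,b)
round 1: derive cover(b,j) via R0 from parent(b,j)
round 1: derive cover(c,a) via R0 from parent(c,a)
round 1: derive cover(c,b) via R0 from parent(c,b)
round 1: derive cover(c,h) via R0 from parent(c,h)
round 1: derive cover(e,a) via R0 from parent(e,a)
round 1: derive cover(e,f) via R0 from parent(e,f)
round 1: derive cover(f,h) via R0 from parent(f,h)
round 1: derive cover(g,e) via R0 from parent(g,e)
round 1: derive cover(h,e) via R0 from parent(h,e)
round 1: derive cover(h,i) via R0 from parent(h,i)
round 1: derive cover(j,a) via R0 from parent(j,a)
round 1: derive cover(b,a) via R2 from parent(b,j), edge(j,a)
round 1: derive cover(b,g) via R2 from parent(b,j), edge(j,g)
round 1: derive cover(b,h) via R2 from parent(b,j), edge(j,h)
round 1: derive cover(c,e) via R2 from parent(c,h), edge(h,e)
round 1: derive cover(c,j) via R2 from parent(c,b), edge(b,j)
round 1: derive cover(e,c) via R2 from parent(e,f), edge(f,c)
round 1: derive cover(f,b) via R2 from parent(f,h), edge(h,b)
round 1: derive cover(f,e) via R2 from parent(f,h), edge(h,e)
round 1: derive cover(h,j) via R2 from parent(h,i), edge(i,j)
round 2: derive cover(b,e) via R1 from cover(b,g), parent(g,e)
round 2: derive cover(b,i) via R1 from cover(b,h), parent(h,i)
round 2: derive cover(c,f) via R1 from cover(c,e), parent(e,f)
round 2: derive cover(c,i) via R1 from cover(c,h), parent(h,i)
round 2: derive cover(e,b) via R1 from cover(e,c), parent(c,b)
round 2: derive cover(e,h) via R1 from cover(e,c), parent(c,h)
round 2: derive cover(f,a) via R1 from cover(f,e), parent(e,a)
round 2: derive cover(f,f) via R1 from cover(f,e), parent(e,f)
round 2: derive cover(f,i) via R1 from cover(f,h), parent(h,i)
round 2: derive cover(f,j) via R1 from cover(f,b), parent(b,j)
round 2: derive cover(g,a) via R1 from cover(g,e), parent(e,a)
round 2: derive cover(g,f) via R1 from cover(g,e), parent(e,f)
round 2: derive cover(h,a) via R1 from cover(h,e), parent(e,a)
round 2: derive cover(h,f) via R1 from cover(h,e), parent(e,f)
round 3: derive cover(b,f) via R1 from cover(b,e), parent(e,f)
round 3: derive cover(e,e) via R1 from cover(e,h), parent(h,e)
round 3: derive cover(e,i) via R1 from cover(e,h), parent(h,i)
round 3: derive cover(e,j) via R1 from cover(e,b), parent(b,j)
round 3: derive cover(g,h) via R1 from cover(g,f), parent(f,h)
round 3: derive cover(h,h) via R1 from cover(h,f), parent(f,h)
round 4: derive cover(g,i) via R1 from cover(g,h), parent(h,i)

cover(b,e)  [via R1]
  cover(b,g)  [via R2]
    parent(b,j)  [fact]
    edge(j,g)  [fact]
  parent(g,e)  [fact]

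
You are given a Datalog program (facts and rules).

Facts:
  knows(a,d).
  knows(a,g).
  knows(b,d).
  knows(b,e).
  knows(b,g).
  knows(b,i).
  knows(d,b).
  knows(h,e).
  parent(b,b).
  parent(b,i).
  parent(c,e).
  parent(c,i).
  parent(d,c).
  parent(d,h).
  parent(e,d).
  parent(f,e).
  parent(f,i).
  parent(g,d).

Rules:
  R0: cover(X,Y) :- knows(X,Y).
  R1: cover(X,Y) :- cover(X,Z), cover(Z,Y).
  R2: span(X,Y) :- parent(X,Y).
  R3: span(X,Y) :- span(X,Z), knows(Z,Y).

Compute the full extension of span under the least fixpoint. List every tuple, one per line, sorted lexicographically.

round 1: derive span(b,b) via R2 from parent(b,b)
round 1: derive span(b,i) via R2 from parent(b,i)
round 1: derive span(c,e) via R2 from parent(c,e)
round 1: derive span(c,i) via R2 from parent(c,i)
round 1: derive span(d,c) via R2 from parent(d,c)
round 1: derive span(d,h) via R2 from parent(d,h)
round 1: derive span(e,d) via R2 from parent(e,d)
round 1: derive span(f,e) via R2 from parent(f,e)
round 1: derive span(f,i) via R2 from parent(f,i)
round 1: derive span(g,d) via R2 from parent(g,d)
round 2: derive span(b,d) via R3 from span(b,b), knows(b,d)
round 2: derive span(b,e) via R3 from span(b,b), knows(b,e)
round 2: derive span(b,g) via R3 from span(b,b), knows(b,g)
round 2: derive span(d,e) via R3 from span(d,h), knows(h,e)
round 2: derive span(e,b) via R3 from span(e,d), knows(d,b)
round 2: derive span(g,b) via R3 from span(g,d), knows(d,b)
round 3: derive span(e,e) via R3 from span(e,b), knows(b,e)
round 3: derive span(e,g) via R3 from span(e,b), knows(b,g)
round 3: derive span(e,i) via R3 from span(e,b), knows(b,i)
round 3: derive span(g,e) via R3 from span(g,b), knows(b,e)
round 3: derive span(g,g) via R3 from span(g,b), knows(b,g)
round 3: derive span(g,i) via R3 from span(g,b), knows(b,i)

span(b,b)
span(b,d)
span(b,e)
span(b,g)
span(b,i)
span(c,e)
span(c,i)
span(d,c)
span(d,e)
span(d,h)
span(e,b)
span(e,d)
span(e,e)
span(e,g)
span(e,i)
span(f,e)
span(f,i)
span(g,b)
span(g,d)
span(g,e)
span(g,g)
span(g,i)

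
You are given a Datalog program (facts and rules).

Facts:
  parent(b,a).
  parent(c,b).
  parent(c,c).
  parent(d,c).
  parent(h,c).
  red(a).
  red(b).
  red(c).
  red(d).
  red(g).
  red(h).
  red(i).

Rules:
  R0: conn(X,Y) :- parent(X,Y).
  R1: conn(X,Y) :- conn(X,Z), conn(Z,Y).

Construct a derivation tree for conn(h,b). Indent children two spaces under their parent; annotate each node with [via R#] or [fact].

round 1: derive conn(b,a) via R0 from parent(b,a)
round 1: derive conn(c,b) via R0 from parent(c,b)
round 1: derive conn(c,c) via R0 from parent(c,c)
round 1: derive conn(d,c) via R0 from parent(d,c)
round 1: derive conn(h,c) via R0 from parent(h,c)
round 2: derive conn(c,a) via R1 from conn(c,b), conn(b,a)
round 2: derive conn(d,b) via R1 from conn(d,c), conn(c,b)
round 2: derive conn(h,b) via R1 from conn(h,c), conn(c,b)
round 3: derive conn(d,a) via R1 from conn(d,b), conn(b,a)
round 3: derive conn(h,a) via R1 from conn(h,b), conn(b,a)

conn(h,b)  [via R1]
  conn(h,c)  [via R0]
    parent(h,c)  [fact]
  conn(c,b)  [via R0]
    parent(c,b)  [fact]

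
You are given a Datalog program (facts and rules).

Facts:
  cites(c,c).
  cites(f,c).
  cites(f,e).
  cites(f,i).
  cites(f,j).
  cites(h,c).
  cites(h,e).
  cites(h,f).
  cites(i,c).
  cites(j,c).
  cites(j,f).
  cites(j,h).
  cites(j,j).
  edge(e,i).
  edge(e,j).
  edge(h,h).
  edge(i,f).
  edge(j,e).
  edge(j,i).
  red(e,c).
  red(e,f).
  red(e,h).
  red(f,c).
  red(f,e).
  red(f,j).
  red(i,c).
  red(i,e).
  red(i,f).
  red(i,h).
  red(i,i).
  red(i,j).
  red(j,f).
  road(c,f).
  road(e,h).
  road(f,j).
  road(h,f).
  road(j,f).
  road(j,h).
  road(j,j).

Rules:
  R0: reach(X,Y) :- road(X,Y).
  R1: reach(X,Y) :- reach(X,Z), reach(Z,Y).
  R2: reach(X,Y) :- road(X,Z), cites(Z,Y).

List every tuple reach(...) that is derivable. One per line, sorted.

reach(c,c)
reach(c,e)
reach(c,f)
reach(c,h)
reach(c,i)
reach(c,j)
reach(e,c)
reach(e,e)
reach(e,f)
reach(e,h)
reach(e,i)
reach(e,j)
reach(f,c)
reach(f,e)
reach(f,f)
reach(f,h)
reach(f,i)
reach(f,j)
reach(h,c)
reach(h,e)
reach(h,f)
reach(h,h)
reach(h,i)
reach(h,j)
reach(j,c)
reach(j,e)
reach(j,f)
reach(j,h)
reach(j,i)
reach(j,j)

round 1: derive reach(c,f) via R0 from road(c,f)
round 1: derive reach(e,h) via R0 from road(e,h)
round 1: derive reach(f,j) via R0 from road(f,j)
round 1: derive reach(h,f) via R0 from road(h,f)
round 1: derive reach(j,f) via R0 from road(j,f)
round 1: derive reach(j,h) via R0 from road(j,h)
round 1: derive reach(j,j) via R0 from road(j,j)
round 1: derive reach(c,c) via R2 from road(c,f), cites(f,c)
round 1: derive reach(c,e) via R2 from road(c,f), cites(f,e)
round 1: derive reach(c,i) via R2 from road(c,f), cites(f,i)
round 1: derive reach(c,j) via R2 from road(c,f), cites(f,j)
round 1: derive reach(e,c) via R2 from road(e,h), cites(h,c)
round 1: derive reach(e,e) via R2 from road(e,h), cites(h,e)
round 1: derive reach(e,f) via R2 from road(e,h), cites(h,f)
round 1: derive reach(f,c) via R2 from road(f,j), cites(j,c)
round 1: derive reach(f,f) via R2 from road(f,j), cites(j,f)
round 1: derive reach(f,h) via R2 from road(f,j), cites(j,h)
round 1: derive reach(h,c) via R2 from road(h,f), cites(f,c)
round 1: derive reach(h,e) via R2 from road(h,f), cites(f,e)
round 1: derive reach(h,i) via R2 from road(h,f), cites(f,i)
round 1: derive reach(h,j) via R2 from road(h,f), cites(f,j)
round 1: derive reach(j,c) via R2 from road(j,f), cites(f,c)
round 1: derive reach(j,e) via R2 from road(j,f), cites(f,e)
round 1: derive reach(j,i) via R2 from road(j,f), cites(f,i)
round 2: derive reach(c,h) via R1 from reach(c,e), reach(e,h)
round 2: derive reach(e,i) via R1 from reach(e,c), reach(c,i)
round 2: derive reach(e,j) via R1 from reach(e,c), reach(c,j)
round 2: derive reach(f,e) via R1 from reach(f,c), reach(c,e)
round 2: derive reach(f,i) via R1 from reach(f,c), reach(c,i)
round 2: derive reach(h,h) via R1 from reach(h,e), reach(e,h)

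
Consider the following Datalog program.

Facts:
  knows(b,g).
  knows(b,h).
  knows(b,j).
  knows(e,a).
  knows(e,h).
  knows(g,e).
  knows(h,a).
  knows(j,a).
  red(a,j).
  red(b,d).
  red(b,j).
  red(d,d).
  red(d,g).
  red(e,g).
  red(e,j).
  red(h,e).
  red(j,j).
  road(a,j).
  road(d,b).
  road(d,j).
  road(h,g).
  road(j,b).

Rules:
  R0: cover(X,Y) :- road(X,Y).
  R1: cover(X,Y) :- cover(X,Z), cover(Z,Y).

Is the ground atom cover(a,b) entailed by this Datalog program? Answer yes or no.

yes

round 1: derive cover(a,j) via R0 from road(a,j)
round 1: derive cover(d,b) via R0 from road(d,b)
round 1: derive cover(d,j) via R0 from road(d,j)
round 1: derive cover(h,g) via R0 from road(h,g)
round 1: derive cover(j,b) via R0 from road(j,b)
round 2: derive cover(a,b) via R1 from cover(a,j), cover(j,b)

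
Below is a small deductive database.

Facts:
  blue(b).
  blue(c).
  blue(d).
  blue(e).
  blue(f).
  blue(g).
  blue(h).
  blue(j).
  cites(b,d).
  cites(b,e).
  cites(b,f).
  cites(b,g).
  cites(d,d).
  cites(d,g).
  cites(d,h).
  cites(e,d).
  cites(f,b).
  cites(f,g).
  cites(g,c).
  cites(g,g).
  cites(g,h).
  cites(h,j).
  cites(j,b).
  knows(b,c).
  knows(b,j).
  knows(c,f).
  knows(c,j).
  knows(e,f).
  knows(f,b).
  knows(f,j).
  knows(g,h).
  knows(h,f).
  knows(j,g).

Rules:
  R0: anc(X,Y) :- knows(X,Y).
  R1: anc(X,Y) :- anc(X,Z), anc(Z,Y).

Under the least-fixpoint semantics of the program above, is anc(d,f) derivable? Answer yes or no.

no

round 1: derive anc(b,c) via R0 from knows(b,c)
round 1: derive anc(b,j) via R0 from knows(b,j)
round 1: derive anc(c,f) via R0 from knows(c,f)
round 1: derive anc(c,j) via R0 from knows(c,j)
round 1: derive anc(e,f) via R0 from knows(e,f)
round 1: derive anc(f,b) via R0 from knows(f,b)
round 1: derive anc(f,j) via R0 from knows(f,j)
round 1: derive anc(g,h) via R0 from knows(g,h)
round 1: derive anc(h,f) via R0 from knows(h,f)
round 1: derive anc(j,g) via R0 from knows(j,g)
round 2: derive anc(b,f) via R1 from anc(b,c), anc(c,f)
round 2: derive anc(b,g) via R1 from anc(b,j), anc(j,g)
round 2: derive anc(c,b) via R1 from anc(c,f), anc(f,b)
round 2: derive anc(c,g) via R1 from anc(c,j), anc(j,g)
round 2: derive anc(e,b) via R1 from anc(e,f), anc(f,b)
round 2: derive anc(e,j) via R1 from anc(e,f), anc(f,j)
round 2: derive anc(f,c) via R1 from anc(f,b), anc(b,c)
round 2: derive anc(f,g) via R1 from anc(f,j), anc(j,g)
round 2: derive anc(g,f) via R1 from anc(g,h), anc(h,f)
round 2: derive anc(h,b) via R1 from anc(h,f), anc(f,b)
round 2: derive anc(h,j) via R1 from anc(h,f), anc(f,j)
round 2: derive anc(j,h) via R1 from anc(j,g), anc(g,h)
round 3: derive anc(b,b) via R1 from anc(b,c), anc(c,b)
round 3: derive anc(b,h) via R1 from anc(b,g), anc(g,h)
round 3: derive anc(c,c) via R1 from anc(c,b), anc(b,c)
round 3: derive anc(c,h) via R1 from anc(c,g), anc(g,h)
round 3: derive anc(e,c) via R1 from anc(e,b), anc(b,c)
round 3: derive anc(e,g) via R1 from anc(e,b), anc(b,g)
round 3: derive anc(e,h) via R1 from anc(e,j), anc(j,h)
round 3: derive anc(f,f) via R1 from anc(f,b), anc(b,f)
round 3: derive anc(f,h) via R1 from anc(f,g), anc(g,h)
round 3: derive anc(g,b) via R1 from anc(g,f), anc(f,b)
round 3: derive anc(g,c) via R1 from anc(g,f), anc(f,c)
round 3: derive anc(g,g) via R1 from anc(g,f), anc(f,g)
round 3: derive anc(g,j) via R1 from anc(g,f), anc(f,j)
round 3: derive anc(h,c) via R1 from anc(h,b), anc(b,c)
round 3: derive anc(h,g) via R1 from anc(h,b), anc(b,g)
round 3: derive anc(h,h) via R1 from anc(h,j), anc(j,h)
round 3: derive anc(j,b) via R1 from anc(j,h), anc(h,b)
round 3: derive anc(j,f) via R1 from anc(j,g), anc(g,f)
round 3: derive anc(j,j) via R1 from anc(j,h), anc(h,j)
round 4: derive anc(j,c) via R1 from anc(j,b), anc(b,c)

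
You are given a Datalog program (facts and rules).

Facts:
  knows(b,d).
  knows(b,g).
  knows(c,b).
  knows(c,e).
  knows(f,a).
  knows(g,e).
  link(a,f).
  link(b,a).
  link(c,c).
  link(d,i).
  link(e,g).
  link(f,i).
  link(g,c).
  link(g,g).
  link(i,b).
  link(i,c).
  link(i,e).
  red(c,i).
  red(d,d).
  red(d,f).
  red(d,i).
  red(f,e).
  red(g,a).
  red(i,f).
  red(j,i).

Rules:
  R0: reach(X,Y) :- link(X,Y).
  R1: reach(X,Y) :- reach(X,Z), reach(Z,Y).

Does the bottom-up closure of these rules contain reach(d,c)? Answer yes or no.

yes

round 1: derive reach(a,f) via R0 from link(a,f)
round 1: derive reach(b,a) via R0 from link(b,a)
round 1: derive reach(c,c) via R0 from link(c,c)
round 1: derive reach(d,i) via R0 from link(d,i)
round 1: derive reach(e,g) via R0 from link(e,g)
round 1: derive reach(f,i) via R0 from link(f,i)
round 1: derive reach(g,c) via R0 from link(g,c)
round 1: derive reach(g,g) via R0 from link(g,g)
round 1: derive reach(i,b) via R0 from link(i,b)
round 1: derive reach(i,c) via R0 from link(i,c)
round 1: derive reach(i,e) via R0 from link(i,e)
round 2: derive reach(a,i) via R1 from reach(a,f), reach(f,i)
round 2: derive reach(b,f) via R1 from reach(b,a), reach(a,f)
round 2: derive reach(d,b) via R1 from reach(d,i), reach(i,b)
round 2: derive reach(d,c) via R1 from reach(d,i), reach(i,c)
round 2: derive reach(d,e) via R1 from reach(d,i), reach(i,e)
round 2: derive reach(e,c) via R1 from reach(e,g), reach(g,c)
round 2: derive reach(f,b) via R1 from reach(f,i), reach(i,b)
round 2: derive reach(f,c) via R1 from reach(f,i), reach(i,c)
round 2: derive reach(f,e) via R1 from reach(f,i), reach(i,e)
round 2: derive reach(i,a) via R1 from reach(i,b), reach(b,a)
round 2: derive reach(i,g) via R1 from reach(i,e), reach(e,g)
round 3: derive reach(a,a) via R1 from reach(a,i), reach(i,a)
round 3: derive reach(a,b) via R1 from reach(a,f), reach(f,b)
round 3: derive reach(a,c) via R1 from reach(a,f), reach(f,c)
round 3: derive reach(a,e) via R1 from reach(a,f), reach(f,e)
round 3: derive reach(a,g) via R1 from reach(a,i), reach(i,g)
round 3: derive reach(b,b) via R1 from reach(b,f), reach(f,b)
round 3: derive reach(b,c) via R1 from reach(b,f), reach(f,c)
round 3: derive reach(b,e) via R1 from reach(b,f), reach(f,e)
round 3: derive reach(b,i) via R1 from reach(b,a), reach(a,i)
round 3: derive reach(d,a) via R1 from reach(d,b), reach(b,a)
round 3: derive reach(d,f) via R1 from reach(d,b), reach(b,f)
round 3: derive reach(d,g) via R1 from reach(d,e), reach(e,g)
round 3: derive reach(f,a) via R1 from reach(f,b), reach(b,a)
round 3: derive reach(f,f) via R1 from reach(f,b), reach(b,f)
round 3: derive reach(f,g) via R1 from reach(f,e), reach(e,g)
round 3: derive reach(i,f) via R1 from reach(i,a), reach(a,f)
round 3: derive reach(i,i) via R1 from reach(i,a), reach(a,i)
round 4: derive reach(b,g) via R1 from reach(b,a), reach(a,g)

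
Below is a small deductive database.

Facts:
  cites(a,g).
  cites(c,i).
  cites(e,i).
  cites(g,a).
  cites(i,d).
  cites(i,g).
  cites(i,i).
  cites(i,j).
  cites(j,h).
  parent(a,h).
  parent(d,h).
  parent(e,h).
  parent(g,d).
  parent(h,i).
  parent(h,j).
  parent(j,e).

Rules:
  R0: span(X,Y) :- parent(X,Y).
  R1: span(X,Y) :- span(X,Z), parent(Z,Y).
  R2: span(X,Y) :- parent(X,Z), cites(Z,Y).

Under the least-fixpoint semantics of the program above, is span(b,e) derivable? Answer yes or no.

round 1: derive span(a,h) via R0 from parent(a,h)
round 1: derive span(d,h) via R0 from parent(d,h)
round 1: derive span(e,h) via R0 from parent(e,h)
round 1: derive span(g,d) via R0 from parent(g,d)
round 1: derive span(h,i) via R0 from parent(h,i)
round 1: derive span(h,j) via R0 from parent(h,j)
round 1: derive span(j,e) via R0 from parent(j,e)
round 1: derive span(h,d) via R2 from parent(h,i), cites(i,d)
round 1: derive span(h,g) via R2 from parent(h,i), cites(i,g)
round 1: derive span(h,h) via R2 from parent(h,j), cites(j,h)
round 1: derive span(j,i) via R2 from parent(j,e), cites(e,i)
round 2: derive span(a,i) via R1 from span(a,h), parent(h,i)
round 2: derive span(a,j) via R1 from span(a,h), parent(h,j)
round 2: derive span(d,i) via R1 from span(d,h), parent(h,i)
round 2: derive span(d,j) via R1 from span(d,h), parent(h,j)
round 2: derive span(e,i) via R1 from span(e,h), parent(h,i)
round 2: derive span(e,j) via R1 from span(e,h), parent(h,j)
round 2: derive span(g,h) via R1 from span(g,d), parent(d,h)
round 2: derive span(h,e) via R1 from span(h,j), parent(j,e)
round 2: derive span(j,h) via R1 from span(j,e), parent(e,h)
round 3: derive span(a,e) via R1 from span(a,j), parent(j,e)
round 3: derive span(d,e) via R1 from span(d,j), parent(j,e)
round 3: derive span(e,e) via R1 from span(e,j), parent(j,e)
round 3: derive span(g,i) via R1 from span(g,h), parent(h,i)
round 3: derive span(g,j) via R1 from span(g,h), parent(h,j)
round 3: derive span(j,j) via R1 from span(j,h), parent(h,j)
round 4: derive span(g,e) via R1 from span(g,j), parent(j,e)

no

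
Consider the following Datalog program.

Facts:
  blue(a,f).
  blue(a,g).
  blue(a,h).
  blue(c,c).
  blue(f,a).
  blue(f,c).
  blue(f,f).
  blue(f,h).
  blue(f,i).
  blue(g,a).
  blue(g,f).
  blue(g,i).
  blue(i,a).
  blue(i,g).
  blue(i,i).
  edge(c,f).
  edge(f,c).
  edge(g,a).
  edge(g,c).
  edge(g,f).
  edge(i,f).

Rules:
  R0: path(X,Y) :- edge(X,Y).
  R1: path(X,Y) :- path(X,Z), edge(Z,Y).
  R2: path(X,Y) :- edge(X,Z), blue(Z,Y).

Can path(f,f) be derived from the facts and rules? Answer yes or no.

yes

round 1: derive path(c,f) via R0 from edge(c,f)
round 1: derive path(f,c) via R0 from edge(f,c)
round 1: derive path(g,a) via R0 from edge(g,a)
round 1: derive path(g,c) via R0 from edge(g,c)
round 1: derive path(g,f) via R0 from edge(g,f)
round 1: derive path(i,f) via R0 from edge(i,f)
round 1: derive path(c,a) via R2 from edge(c,f), blue(f,a)
round 1: derive path(c,c) via R2 from edge(c,f), blue(f,c)
round 1: derive path(c,h) via R2 from edge(c,f), blue(f,h)
round 1: derive path(c,i) via R2 from edge(c,f), blue(f,i)
round 1: derive path(g,g) via R2 from edge(g,a), blue(a,g)
round 1: derive path(g,h) via R2 from edge(g,a), blue(a,h)
round 1: derive path(g,i) via R2 from edge(g,f), blue(f,i)
round 1: derive path(i,a) via R2 from edge(i,f), blue(f,a)
round 1: derive path(i,c) via R2 from edge(i,f), blue(f,c)
round 1: derive path(i,h) via R2 from edge(i,f), blue(f,h)
round 1: derive path(i,i) via R2 from edge(i,f), blue(f,i)
round 2: derive path(f,f) via R1 from path(f,c), edge(c,f)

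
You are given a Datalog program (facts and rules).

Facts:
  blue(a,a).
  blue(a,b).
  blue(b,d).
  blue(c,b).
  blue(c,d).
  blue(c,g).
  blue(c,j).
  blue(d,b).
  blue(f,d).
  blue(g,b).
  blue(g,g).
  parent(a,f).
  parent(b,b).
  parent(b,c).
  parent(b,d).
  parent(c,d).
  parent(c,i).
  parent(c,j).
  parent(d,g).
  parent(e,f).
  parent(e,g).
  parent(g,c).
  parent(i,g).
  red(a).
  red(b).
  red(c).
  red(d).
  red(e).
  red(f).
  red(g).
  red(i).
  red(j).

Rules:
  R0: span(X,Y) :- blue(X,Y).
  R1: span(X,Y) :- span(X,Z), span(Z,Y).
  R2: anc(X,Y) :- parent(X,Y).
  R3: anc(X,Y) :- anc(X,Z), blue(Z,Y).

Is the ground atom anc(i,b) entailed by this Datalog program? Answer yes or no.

round 1: derive anc(a,f) via R2 from parent(a,f)
round 1: derive anc(b,b) via R2 from parent(b,b)
round 1: derive anc(b,c) via R2 from parent(b,c)
round 1: derive anc(b,d) via R2 from parent(b,d)
round 1: derive anc(c,d) via R2 from parent(c,d)
round 1: derive anc(c,i) via R2 from parent(c,i)
round 1: derive anc(c,j) via R2 from parent(c,j)
round 1: derive anc(d,g) via R2 from parent(d,g)
round 1: derive anc(e,f) via R2 from parent(e,f)
round 1: derive anc(e,g) via R2 from parent(e,g)
round 1: derive anc(g,c) via R2 from parent(g,c)
round 1: derive anc(i,g) via R2 from parent(i,g)
round 2: derive anc(a,d) via R3 from anc(a,f), blue(f,d)
round 2: derive anc(b,g) via R3 from anc(b,c), blue(c,g)
round 2: derive anc(b,j) via R3 from anc(b,c), blue(c,j)
round 2: derive anc(c,b) via R3 from anc(c,d), blue(d,b)
round 2: derive anc(d,b) via R3 from anc(d,g), blue(g,b)
round 2: derive anc(e,b) via R3 from anc(e,g), blue(g,b)
round 2: derive anc(e,d) via R3 from anc(e,f), blue(f,d)
round 2: derive anc(g,b) via R3 from anc(g,c), blue(c,b)
round 2: derive anc(g,d) via R3 from anc(g,c), blue(c,d)
round 2: derive anc(g,g) via R3 from anc(g,c), blue(c,g)
round 2: derive anc(g,j) via R3 from anc(g,c), blue(c,j)
round 2: derive anc(i,b) via R3 from anc(i,g), blue(g,b)
round 3: derive anc(a,b) via R3 from anc(a,d), blue(d,b)
round 3: derive anc(d,d) via R3 from anc(d,b), blue(b,d)
round 3: derive anc(i,d) via R3 from anc(i,b), blue(b,d)

yes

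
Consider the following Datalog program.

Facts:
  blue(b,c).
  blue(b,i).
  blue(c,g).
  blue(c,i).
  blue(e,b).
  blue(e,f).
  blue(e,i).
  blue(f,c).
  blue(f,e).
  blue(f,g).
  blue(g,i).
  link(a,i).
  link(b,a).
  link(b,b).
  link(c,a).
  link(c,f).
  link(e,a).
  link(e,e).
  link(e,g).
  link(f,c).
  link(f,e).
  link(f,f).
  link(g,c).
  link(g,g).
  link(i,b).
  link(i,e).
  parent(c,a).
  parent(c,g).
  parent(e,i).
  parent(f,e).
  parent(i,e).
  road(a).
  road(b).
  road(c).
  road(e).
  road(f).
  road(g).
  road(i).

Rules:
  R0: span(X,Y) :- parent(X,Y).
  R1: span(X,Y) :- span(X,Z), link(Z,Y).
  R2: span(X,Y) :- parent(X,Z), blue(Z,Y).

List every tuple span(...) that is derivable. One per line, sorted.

span(c,a)
span(c,b)
span(c,c)
span(c,e)
span(c,f)
span(c,g)
span(c,i)
span(e,a)
span(e,b)
span(e,c)
span(e,e)
span(e,f)
span(e,g)
span(e,i)
span(f,a)
span(f,b)
span(f,c)
span(f,e)
span(f,f)
span(f,g)
span(f,i)
span(i,a)
span(i,b)
span(i,c)
span(i,e)
span(i,f)
span(i,g)
span(i,i)

round 1: derive span(c,a) via R0 from parent(c,a)
round 1: derive span(c,g) via R0 from parent(c,g)
round 1: derive span(e,i) via R0 from parent(e,i)
round 1: derive span(f,e) via R0 from parent(f,e)
round 1: derive span(i,e) via R0 from parent(i,e)
round 1: derive span(c,i) via R2 from parent(c,g), blue(g,i)
round 1: derive span(f,b) via R2 from parent(f,e), blue(e,b)
round 1: derive span(f,f) via R2 from parent(f,e), blue(e,f)
round 1: derive span(f,i) via R2 from parent(f,e), blue(e,i)
round 1: derive span(i,b) via R2 from parent(i,e), blue(e,b)
round 1: derive span(i,f) via R2 from parent(i,e), blue(e,f)
round 1: derive span(i,i) via R2 from parent(i,e), blue(e,i)
round 2: derive span(c,b) via R1 from span(c,i), link(i,b)
round 2: derive span(c,c) via R1 from span(c,g), link(g,c)
round 2: derive span(c,e) via R1 from span(c,i), link(i,e)
round 2: derive span(e,b) via R1 from span(e,i), link(i,b)
round 2: derive span(e,e) via R1 from span(e,i), link(i,e)
round 2: derive span(f,a) via R1 from span(f,b), link(b,a)
round 2: derive span(f,c) via R1 from span(f,f), link(f,c)
round 2: derive span(f,g) via R1 from span(f,e), link(e,g)
round 2: derive span(i,a) via R1 from span(i,b), link(b,a)
round 2: derive span(i,c) via R1 from span(i,f), link(f,c)
round 2: derive span(i,g) via R1 from span(i,e), link(e,g)
round 3: derive span(c,f) via R1 from span(c,c), link(c,f)
round 3: derive span(e,a) via R1 from span(e,b), link(b,a)
round 3: derive span(e,g) via R1 from span(e,e), link(e,g)
round 4: derive span(e,c) via R1 from span(e,g), link(g,c)
round 5: derive span(e,f) via R1 from span(e,c), link(c,f)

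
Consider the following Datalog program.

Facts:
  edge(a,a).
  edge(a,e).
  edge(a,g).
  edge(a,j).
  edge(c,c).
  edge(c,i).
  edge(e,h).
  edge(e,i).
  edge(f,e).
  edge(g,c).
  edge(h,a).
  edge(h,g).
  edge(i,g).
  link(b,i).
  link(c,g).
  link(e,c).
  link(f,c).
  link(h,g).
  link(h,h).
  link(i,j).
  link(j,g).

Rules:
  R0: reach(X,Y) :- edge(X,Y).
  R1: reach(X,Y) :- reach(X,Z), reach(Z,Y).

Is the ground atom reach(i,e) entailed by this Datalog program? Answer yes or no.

no

round 1: derive reach(a,a) via R0 from edge(a,a)
round 1: derive reach(a,e) via R0 from edge(a,e)
round 1: derive reach(a,g) via R0 from edge(a,g)
round 1: derive reach(a,j) via R0 from edge(a,j)
round 1: derive reach(c,c) via R0 from edge(c,c)
round 1: derive reach(c,i) via R0 from edge(c,i)
round 1: derive reach(e,h) via R0 from edge(e,h)
round 1: derive reach(e,i) via R0 from edge(e,i)
round 1: derive reach(f,e) via R0 from edge(f,e)
round 1: derive reach(g,c) via R0 from edge(g,c)
round 1: derive reach(h,a) via R0 from edge(h,a)
round 1: derive reach(h,g) via R0 from edge(h,g)
round 1: derive reach(i,g) via R0 from edge(i,g)
round 2: derive reach(a,c) via R1 from reach(a,g), reach(g,c)
round 2: derive reach(a,h) via R1 from reach(a,e), reach(e,h)
round 2: derive reach(a,i) via R1 from reach(a,e), reach(e,i)
round 2: derive reach(c,g) via R1 from reach(c,i), reach(i,g)
round 2: derive reach(e,a) via R1 from reach(e,h), reach(h,a)
round 2: derive reach(e,g) via R1 from reach(e,h), reach(h,g)
round 2: derive reach(f,h) via R1 from reach(f,e), reach(e,h)
round 2: derive reach(f,i) via R1 from reach(f,e), reach(e,i)
round 2: derive reach(g,i) via R1 from reach(g,c), reach(c,i)
round 2: derive reach(h,c) via R1 from reach(h,g), reach(g,c)
round 2: derive reach(h,e) via R1 from reach(h,a), reach(a,e)
round 2: derive reach(h,j) via R1 from reach(h,a), reach(a,j)
round 2: derive reach(i,c) via R1 from reach(i,g), reach(g,c)
round 3: derive reach(e,c) via R1 from reach(e,a), reach(a,c)
round 3: derive reach(e,e) via R1 from reach(e,a), reach(a,e)
round 3: derive reach(e,j) via R1 from reach(e,a), reach(a,j)
round 3: derive reach(f,a) via R1 from reach(f,e), reach(e,a)
round 3: derive reach(f,c) via R1 from reach(f,h), reach(h,c)
round 3: derive reach(f,g) via R1 from reach(f,e), reach(e,g)
round 3: derive reach(f,j) via R1 from reach(f,h), reach(h,j)
round 3: derive reach(g,g) via R1 from reach(g,c), reach(c,g)
round 3: derive reach(h,h) via R1 from reach(h,a), reach(a,h)
round 3: derive reach(h,i) via R1 from reach(h,a), reach(a,i)
round 3: derive reach(i,i) via R1 from reach(i,c), reach(c,i)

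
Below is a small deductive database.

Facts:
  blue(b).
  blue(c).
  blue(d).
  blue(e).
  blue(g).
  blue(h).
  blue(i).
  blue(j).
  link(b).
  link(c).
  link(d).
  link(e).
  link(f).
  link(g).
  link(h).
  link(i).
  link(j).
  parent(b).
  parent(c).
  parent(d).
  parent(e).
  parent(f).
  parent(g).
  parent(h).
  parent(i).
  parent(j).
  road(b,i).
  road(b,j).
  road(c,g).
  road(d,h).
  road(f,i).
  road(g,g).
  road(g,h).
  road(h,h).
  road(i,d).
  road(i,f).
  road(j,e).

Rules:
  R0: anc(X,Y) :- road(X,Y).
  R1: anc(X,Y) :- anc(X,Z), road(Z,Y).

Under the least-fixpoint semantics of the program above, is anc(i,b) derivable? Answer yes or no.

round 1: derive anc(b,i) via R0 from road(b,i)
round 1: derive anc(b,j) via R0 from road(b,j)
round 1: derive anc(c,g) via R0 from road(c,g)
round 1: derive anc(d,h) via R0 from road(d,h)
round 1: derive anc(f,i) via R0 from road(f,i)
round 1: derive anc(g,g) via R0 from road(g,g)
round 1: derive anc(g,h) via R0 from road(g,h)
round 1: derive anc(h,h) via R0 from road(h,h)
round 1: derive anc(i,d) via R0 from road(i,d)
round 1: derive anc(i,f) via R0 from road(i,f)
round 1: derive anc(j,e) via R0 from road(j,e)
round 2: derive anc(b,d) via R1 from anc(b,i), road(i,d)
round 2: derive anc(b,e) via R1 from anc(b,j), road(j,e)
round 2: derive anc(b,f) via R1 from anc(b,i), road(i,f)
round 2: derive anc(c,h) via R1 from anc(c,g), road(g,h)
round 2: derive anc(f,d) via R1 from anc(f,i), road(i,d)
round 2: derive anc(f,f) via R1 from anc(f,i), road(i,f)
round 2: derive anc(i,h) via R1 from anc(i,d), road(d,h)
round 2: derive anc(i,i) via R1 from anc(i,f), road(f,i)
round 3: derive anc(b,h) via R1 from anc(b,d), road(d,h)
round 3: derive anc(f,h) via R1 from anc(f,d), road(d,h)

no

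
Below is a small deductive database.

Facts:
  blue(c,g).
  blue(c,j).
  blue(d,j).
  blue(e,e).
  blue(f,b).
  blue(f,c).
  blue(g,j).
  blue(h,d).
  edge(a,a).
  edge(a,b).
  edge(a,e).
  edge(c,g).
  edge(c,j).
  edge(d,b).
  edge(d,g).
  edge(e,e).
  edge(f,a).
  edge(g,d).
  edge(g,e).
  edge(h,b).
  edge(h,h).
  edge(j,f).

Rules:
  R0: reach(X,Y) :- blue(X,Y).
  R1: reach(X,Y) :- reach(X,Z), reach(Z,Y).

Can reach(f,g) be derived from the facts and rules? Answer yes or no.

round 1: derive reach(c,g) via R0 from blue(c,g)
round 1: derive reach(c,j) via R0 from blue(c,j)
round 1: derive reach(d,j) via R0 from blue(d,j)
round 1: derive reach(e,e) via R0 from blue(e,e)
round 1: derive reach(f,b) via R0 from blue(f,b)
round 1: derive reach(f,c) via R0 from blue(f,c)
round 1: derive reach(g,j) via R0 from blue(g,j)
round 1: derive reach(h,d) via R0 from blue(h,d)
round 2: derive reach(f,g) via R1 from reach(f,c), reach(c,g)
round 2: derive reach(f,j) via R1 from reach(f,c), reach(c,j)
round 2: derive reach(h,j) via R1 from reach(h,d), reach(d,j)

yes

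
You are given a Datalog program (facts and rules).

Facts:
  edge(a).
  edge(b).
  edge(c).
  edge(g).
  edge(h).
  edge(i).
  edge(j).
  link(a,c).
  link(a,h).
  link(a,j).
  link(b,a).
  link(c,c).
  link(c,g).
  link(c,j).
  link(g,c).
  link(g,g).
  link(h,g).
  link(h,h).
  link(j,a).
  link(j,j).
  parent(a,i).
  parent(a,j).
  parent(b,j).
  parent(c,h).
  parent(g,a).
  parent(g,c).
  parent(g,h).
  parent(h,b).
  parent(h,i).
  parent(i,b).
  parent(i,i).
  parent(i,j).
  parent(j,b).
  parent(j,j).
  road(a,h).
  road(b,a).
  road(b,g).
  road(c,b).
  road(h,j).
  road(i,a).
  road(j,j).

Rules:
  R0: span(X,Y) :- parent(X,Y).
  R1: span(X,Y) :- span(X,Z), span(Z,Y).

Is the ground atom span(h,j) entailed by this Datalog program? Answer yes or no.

round 1: derive span(a,i) via R0 from parent(a,i)
round 1: derive span(a,j) via R0 from parent(a,j)
round 1: derive span(b,j) via R0 from parent(b,j)
round 1: derive span(c,h) via R0 from parent(c,h)
round 1: derive span(g,a) via R0 from parent(g,a)
round 1: derive span(g,c) via R0 from parent(g,c)
round 1: derive span(g,h) via R0 from parent(g,h)
round 1: derive span(h,b) via R0 from parent(h,b)
round 1: derive span(h,i) via R0 from parent(h,i)
round 1: derive span(i,b) via R0 from parent(i,b)
round 1: derive span(i,i) via R0 from parent(i,i)
round 1: derive span(i,j) via R0 from parent(i,j)
round 1: derive span(j,b) via R0 from parent(j,b)
round 1: derive span(j,j) via R0 from parent(j,j)
round 2: derive span(a,b) via R1 from span(a,i), span(i,b)
round 2: derive span(b,b) via R1 from span(b,j), span(j,b)
round 2: derive span(c,b) via R1 from span(c,h), span(h,b)
round 2: derive span(c,i) via R1 from span(c,h), span(h,i)
round 2: derive span(g,b) via R1 from span(g,h), span(h,b)
round 2: derive span(g,i) via R1 from span(g,a), span(a,i)
round 2: derive span(g,j) via R1 from span(g,a), span(a,j)
round 2: derive span(h,j) via R1 from span(h,b), span(b,j)
round 3: derive span(c,j) via R1 from span(c,b), span(b,j)

yes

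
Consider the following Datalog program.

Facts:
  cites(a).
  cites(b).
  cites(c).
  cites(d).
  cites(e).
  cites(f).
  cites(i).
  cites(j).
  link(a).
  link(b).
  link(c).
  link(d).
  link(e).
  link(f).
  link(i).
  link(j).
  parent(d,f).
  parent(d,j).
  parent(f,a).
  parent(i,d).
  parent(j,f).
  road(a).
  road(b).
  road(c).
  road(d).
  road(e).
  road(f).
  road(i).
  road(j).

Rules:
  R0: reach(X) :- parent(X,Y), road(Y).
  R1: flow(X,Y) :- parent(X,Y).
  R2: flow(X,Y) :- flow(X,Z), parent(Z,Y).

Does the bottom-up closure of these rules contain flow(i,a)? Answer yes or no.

round 1: derive flow(d,f) via R1 from parent(d,f)
round 1: derive flow(d,j) via R1 from parent(d,j)
round 1: derive flow(f,a) via R1 from parent(f,a)
round 1: derive flow(i,d) via R1 from parent(i,d)
round 1: derive flow(j,f) via R1 from parent(j,f)
round 2: derive flow(d,a) via R2 from flow(d,f), parent(f,a)
round 2: derive flow(i,f) via R2 from flow(i,d), parent(d,f)
round 2: derive flow(i,j) via R2 from flow(i,d), parent(d,j)
round 2: derive flow(j,a) via R2 from flow(j,f), parent(f,a)
round 3: derive flow(i,a) via R2 from flow(i,f), parent(f,a)

yes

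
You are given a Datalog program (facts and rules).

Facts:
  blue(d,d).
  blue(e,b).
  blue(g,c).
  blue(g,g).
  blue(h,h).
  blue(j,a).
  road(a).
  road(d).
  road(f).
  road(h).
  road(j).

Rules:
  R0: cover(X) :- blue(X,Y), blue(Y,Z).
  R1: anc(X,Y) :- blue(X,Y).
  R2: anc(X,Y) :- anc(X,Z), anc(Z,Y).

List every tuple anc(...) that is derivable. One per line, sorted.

round 1: derive anc(d,d) via R1 from blue(d,d)
round 1: derive anc(e,b) via R1 from blue(e,b)
round 1: derive anc(g,c) via R1 from blue(g,c)
round 1: derive anc(g,g) via R1 from blue(g,g)
round 1: derive anc(h,h) via R1 from blue(h,h)
round 1: derive anc(j,a) via R1 from blue(j,a)

anc(d,d)
anc(e,b)
anc(g,c)
anc(g,g)
anc(h,h)
anc(j,a)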